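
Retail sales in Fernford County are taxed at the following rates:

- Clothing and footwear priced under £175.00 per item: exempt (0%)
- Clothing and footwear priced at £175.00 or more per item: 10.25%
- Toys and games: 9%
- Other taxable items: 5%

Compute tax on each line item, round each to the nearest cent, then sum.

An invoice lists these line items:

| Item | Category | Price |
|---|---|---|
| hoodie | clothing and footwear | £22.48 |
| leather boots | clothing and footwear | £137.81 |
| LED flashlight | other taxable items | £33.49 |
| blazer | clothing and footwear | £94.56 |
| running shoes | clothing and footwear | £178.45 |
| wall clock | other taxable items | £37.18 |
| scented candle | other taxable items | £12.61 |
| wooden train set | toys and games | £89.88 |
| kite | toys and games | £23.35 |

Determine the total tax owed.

£32.64

Hoodie £22.48: clothing and footwear, under £175.00 → 0% → £0.00
Leather boots £137.81: clothing and footwear, under £175.00 → 0% → £0.00
LED flashlight £33.49: other taxable items → 5% → £1.67
Blazer £94.56: clothing and footwear, under £175.00 → 0% → £0.00
Running shoes £178.45: clothing and footwear, £175.00 or more → 10.25% → £18.29
Wall clock £37.18: other taxable items → 5% → £1.86
Scented candle £12.61: other taxable items → 5% → £0.63
Wooden train set £89.88: toys and games → 9% → £8.09
Kite £23.35: toys and games → 9% → £2.10
Total tax = £1.67 + £18.29 + £1.86 + £0.63 + £8.09 + £2.10 = £32.64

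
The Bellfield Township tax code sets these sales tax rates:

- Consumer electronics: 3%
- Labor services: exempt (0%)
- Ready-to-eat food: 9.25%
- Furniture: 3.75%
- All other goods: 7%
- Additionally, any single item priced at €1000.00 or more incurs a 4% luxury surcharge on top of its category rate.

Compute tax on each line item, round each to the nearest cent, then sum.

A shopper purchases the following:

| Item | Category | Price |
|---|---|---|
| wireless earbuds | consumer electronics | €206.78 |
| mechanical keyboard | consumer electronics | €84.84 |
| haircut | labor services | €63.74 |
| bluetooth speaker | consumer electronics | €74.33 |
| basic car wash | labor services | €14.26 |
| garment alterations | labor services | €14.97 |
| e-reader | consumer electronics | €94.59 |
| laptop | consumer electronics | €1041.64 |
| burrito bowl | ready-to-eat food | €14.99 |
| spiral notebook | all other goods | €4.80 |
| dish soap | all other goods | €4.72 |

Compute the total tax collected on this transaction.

Wireless earbuds €206.78: consumer electronics → 3% → €6.20
Mechanical keyboard €84.84: consumer electronics → 3% → €2.55
Haircut €63.74: labor services → 0% → €0.00
Bluetooth speaker €74.33: consumer electronics → 3% → €2.23
Basic car wash €14.26: labor services → 0% → €0.00
Garment alterations €14.97: labor services → 0% → €0.00
E-reader €94.59: consumer electronics → 3% → €2.84
Laptop €1041.64: consumer electronics → 3% + 4% surcharge = 7% → €72.91
Burrito bowl €14.99: ready-to-eat food → 9.25% → €1.39
Spiral notebook €4.80: all other goods → 7% → €0.34
Dish soap €4.72: all other goods → 7% → €0.33
Total tax = €6.20 + €2.55 + €2.23 + €2.84 + €72.91 + €1.39 + €0.34 + €0.33 = €88.79

€88.79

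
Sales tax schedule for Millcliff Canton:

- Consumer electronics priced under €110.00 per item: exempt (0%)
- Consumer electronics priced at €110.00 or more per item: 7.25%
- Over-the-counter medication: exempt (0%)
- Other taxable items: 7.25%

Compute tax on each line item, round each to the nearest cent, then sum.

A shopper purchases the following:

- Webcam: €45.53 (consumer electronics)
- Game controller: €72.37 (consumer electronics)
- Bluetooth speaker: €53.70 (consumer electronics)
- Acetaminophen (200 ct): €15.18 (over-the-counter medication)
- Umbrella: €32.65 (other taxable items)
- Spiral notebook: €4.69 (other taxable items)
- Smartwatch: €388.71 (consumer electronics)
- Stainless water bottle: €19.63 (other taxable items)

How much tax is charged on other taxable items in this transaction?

€4.13

Umbrella €32.65: other taxable items → 7.25% → €2.37
Spiral notebook €4.69: other taxable items → 7.25% → €0.34
Stainless water bottle €19.63: other taxable items → 7.25% → €1.42
Tax on other taxable items = €2.37 + €0.34 + €1.42 = €4.13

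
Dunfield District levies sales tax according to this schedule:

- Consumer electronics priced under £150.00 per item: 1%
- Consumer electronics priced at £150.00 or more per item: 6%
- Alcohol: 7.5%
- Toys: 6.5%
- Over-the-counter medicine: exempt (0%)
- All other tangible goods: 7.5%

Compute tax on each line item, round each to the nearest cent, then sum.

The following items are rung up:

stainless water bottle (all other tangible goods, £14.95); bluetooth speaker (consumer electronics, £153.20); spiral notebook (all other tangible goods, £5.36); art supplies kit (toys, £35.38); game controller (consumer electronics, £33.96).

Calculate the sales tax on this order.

£13.35

Stainless water bottle £14.95: all other tangible goods → 7.5% → £1.12
Bluetooth speaker £153.20: consumer electronics, £150.00 or more → 6% → £9.19
Spiral notebook £5.36: all other tangible goods → 7.5% → £0.40
Art supplies kit £35.38: toys → 6.5% → £2.30
Game controller £33.96: consumer electronics, under £150.00 → 1% → £0.34
Total tax = £1.12 + £9.19 + £0.40 + £2.30 + £0.34 = £13.35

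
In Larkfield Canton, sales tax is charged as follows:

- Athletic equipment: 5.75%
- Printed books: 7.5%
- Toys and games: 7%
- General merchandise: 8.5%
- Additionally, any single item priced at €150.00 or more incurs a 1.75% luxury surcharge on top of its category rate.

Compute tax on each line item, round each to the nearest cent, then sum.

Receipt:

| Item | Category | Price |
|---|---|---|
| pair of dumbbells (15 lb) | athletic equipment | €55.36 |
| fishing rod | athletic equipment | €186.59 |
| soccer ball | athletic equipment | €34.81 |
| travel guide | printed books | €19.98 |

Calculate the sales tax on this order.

Pair of dumbbells (15 lb) €55.36: athletic equipment → 5.75% → €3.18
Fishing rod €186.59: athletic equipment → 5.75% + 1.75% surcharge = 7.5% → €13.99
Soccer ball €34.81: athletic equipment → 5.75% → €2.00
Travel guide €19.98: printed books → 7.5% → €1.50
Total tax = €3.18 + €13.99 + €2.00 + €1.50 = €20.67

€20.67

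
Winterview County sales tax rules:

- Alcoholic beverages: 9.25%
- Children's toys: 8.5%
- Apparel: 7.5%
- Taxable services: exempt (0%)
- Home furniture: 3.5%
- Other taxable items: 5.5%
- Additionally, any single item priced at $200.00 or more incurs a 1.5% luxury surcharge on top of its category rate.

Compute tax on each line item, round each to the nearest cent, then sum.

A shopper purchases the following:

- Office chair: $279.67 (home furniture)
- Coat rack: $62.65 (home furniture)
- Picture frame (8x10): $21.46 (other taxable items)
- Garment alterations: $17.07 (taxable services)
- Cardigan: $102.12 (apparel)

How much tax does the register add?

Office chair $279.67: home furniture → 3.5% + 1.5% surcharge = 5% → $13.98
Coat rack $62.65: home furniture → 3.5% → $2.19
Picture frame (8x10) $21.46: other taxable items → 5.5% → $1.18
Garment alterations $17.07: taxable services → 0% → $0.00
Cardigan $102.12: apparel → 7.5% → $7.66
Total tax = $13.98 + $2.19 + $1.18 + $7.66 = $25.01

$25.01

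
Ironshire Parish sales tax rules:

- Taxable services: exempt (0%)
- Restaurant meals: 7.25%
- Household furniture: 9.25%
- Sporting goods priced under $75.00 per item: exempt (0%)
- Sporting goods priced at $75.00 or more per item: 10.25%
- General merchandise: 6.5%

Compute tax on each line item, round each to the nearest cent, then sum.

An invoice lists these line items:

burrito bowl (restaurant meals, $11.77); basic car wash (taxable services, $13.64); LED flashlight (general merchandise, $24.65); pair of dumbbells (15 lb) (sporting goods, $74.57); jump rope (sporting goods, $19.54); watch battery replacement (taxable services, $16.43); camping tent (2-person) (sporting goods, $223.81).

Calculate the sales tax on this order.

$25.39

Burrito bowl $11.77: restaurant meals → 7.25% → $0.85
Basic car wash $13.64: taxable services → 0% → $0.00
LED flashlight $24.65: general merchandise → 6.5% → $1.60
Pair of dumbbells (15 lb) $74.57: sporting goods, under $75.00 → 0% → $0.00
Jump rope $19.54: sporting goods, under $75.00 → 0% → $0.00
Watch battery replacement $16.43: taxable services → 0% → $0.00
Camping tent (2-person) $223.81: sporting goods, $75.00 or more → 10.25% → $22.94
Total tax = $0.85 + $1.60 + $22.94 = $25.39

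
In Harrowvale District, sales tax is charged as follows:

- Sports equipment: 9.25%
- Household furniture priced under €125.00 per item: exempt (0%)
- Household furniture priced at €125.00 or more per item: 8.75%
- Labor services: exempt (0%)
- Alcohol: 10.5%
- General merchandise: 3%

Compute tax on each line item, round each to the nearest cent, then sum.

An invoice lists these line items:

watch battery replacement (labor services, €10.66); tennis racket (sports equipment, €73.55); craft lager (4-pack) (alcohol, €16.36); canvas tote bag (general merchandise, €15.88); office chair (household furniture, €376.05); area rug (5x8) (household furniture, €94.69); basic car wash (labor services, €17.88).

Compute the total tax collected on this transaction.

Watch battery replacement €10.66: labor services → 0% → €0.00
Tennis racket €73.55: sports equipment → 9.25% → €6.80
Craft lager (4-pack) €16.36: alcohol → 10.5% → €1.72
Canvas tote bag €15.88: general merchandise → 3% → €0.48
Office chair €376.05: household furniture, €125.00 or more → 8.75% → €32.90
Area rug (5x8) €94.69: household furniture, under €125.00 → 0% → €0.00
Basic car wash €17.88: labor services → 0% → €0.00
Total tax = €6.80 + €1.72 + €0.48 + €32.90 = €41.90

€41.90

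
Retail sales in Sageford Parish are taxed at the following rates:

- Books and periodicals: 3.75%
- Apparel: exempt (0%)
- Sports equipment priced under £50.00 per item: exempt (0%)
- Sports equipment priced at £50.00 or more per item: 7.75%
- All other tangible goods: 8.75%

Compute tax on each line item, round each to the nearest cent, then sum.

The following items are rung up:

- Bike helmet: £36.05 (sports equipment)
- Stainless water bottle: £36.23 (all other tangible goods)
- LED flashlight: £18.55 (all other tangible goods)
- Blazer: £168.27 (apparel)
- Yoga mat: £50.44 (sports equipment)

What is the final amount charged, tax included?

£318.24

Bike helmet £36.05: sports equipment, under £50.00 → 0% → £0.00
Stainless water bottle £36.23: all other tangible goods → 8.75% → £3.17
LED flashlight £18.55: all other tangible goods → 8.75% → £1.62
Blazer £168.27: apparel → 0% → £0.00
Yoga mat £50.44: sports equipment, £50.00 or more → 7.75% → £3.91
Subtotal = £309.54; tax = £8.70; total due = £318.24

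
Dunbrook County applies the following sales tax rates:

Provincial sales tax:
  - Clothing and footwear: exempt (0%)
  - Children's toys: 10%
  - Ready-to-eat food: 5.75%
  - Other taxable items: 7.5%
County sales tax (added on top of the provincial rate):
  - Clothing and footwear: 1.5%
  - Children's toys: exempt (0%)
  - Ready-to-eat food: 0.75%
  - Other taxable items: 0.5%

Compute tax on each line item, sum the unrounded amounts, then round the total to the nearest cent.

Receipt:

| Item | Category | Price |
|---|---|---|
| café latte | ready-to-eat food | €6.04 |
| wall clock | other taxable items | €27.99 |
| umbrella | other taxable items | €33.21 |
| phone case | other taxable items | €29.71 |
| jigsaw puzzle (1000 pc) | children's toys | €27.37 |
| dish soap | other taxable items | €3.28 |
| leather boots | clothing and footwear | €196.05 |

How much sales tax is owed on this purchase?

Café latte €6.04: ready-to-eat food → 5.75% + 0.75% county = 6.5% → €0.3926
Wall clock €27.99: other taxable items → 7.5% + 0.5% county = 8% → €2.2392
Umbrella €33.21: other taxable items → 7.5% + 0.5% county = 8% → €2.6568
Phone case €29.71: other taxable items → 7.5% + 0.5% county = 8% → €2.3768
Jigsaw puzzle (1000 pc) €27.37: children's toys → 10% + 0% county = 10% → €2.737
Dish soap €3.28: other taxable items → 7.5% + 0.5% county = 8% → €0.2624
Leather boots €196.05: clothing and footwear → 0% + 1.5% county = 1.5% → €2.94075
Unrounded tax sum = €13.60555 → €13.61

€13.61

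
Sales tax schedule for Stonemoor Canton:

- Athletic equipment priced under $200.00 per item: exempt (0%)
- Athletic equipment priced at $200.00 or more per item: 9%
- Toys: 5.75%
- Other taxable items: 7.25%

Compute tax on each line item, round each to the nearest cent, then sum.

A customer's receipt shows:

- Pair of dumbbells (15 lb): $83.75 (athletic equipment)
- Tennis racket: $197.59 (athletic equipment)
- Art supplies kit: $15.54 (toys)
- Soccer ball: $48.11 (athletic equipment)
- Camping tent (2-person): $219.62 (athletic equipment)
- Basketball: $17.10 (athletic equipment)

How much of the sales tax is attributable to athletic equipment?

Pair of dumbbells (15 lb) $83.75: athletic equipment, under $200.00 → 0% → $0.00
Tennis racket $197.59: athletic equipment, under $200.00 → 0% → $0.00
Soccer ball $48.11: athletic equipment, under $200.00 → 0% → $0.00
Camping tent (2-person) $219.62: athletic equipment, $200.00 or more → 9% → $19.77
Basketball $17.10: athletic equipment, under $200.00 → 0% → $0.00
Tax on athletic equipment = $0.00 + $0.00 + $0.00 + $19.77 + $0.00 = $19.77

$19.77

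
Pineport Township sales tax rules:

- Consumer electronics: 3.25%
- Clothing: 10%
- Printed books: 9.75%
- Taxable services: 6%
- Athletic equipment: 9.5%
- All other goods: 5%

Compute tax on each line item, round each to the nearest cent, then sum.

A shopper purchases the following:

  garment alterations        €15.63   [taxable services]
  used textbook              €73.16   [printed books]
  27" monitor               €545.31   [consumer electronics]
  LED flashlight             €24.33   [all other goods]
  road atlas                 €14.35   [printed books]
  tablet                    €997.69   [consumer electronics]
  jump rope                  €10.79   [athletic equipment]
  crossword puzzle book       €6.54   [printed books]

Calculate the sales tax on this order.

Garment alterations €15.63: taxable services → 6% → €0.94
Used textbook €73.16: printed books → 9.75% → €7.13
27" monitor €545.31: consumer electronics → 3.25% → €17.72
LED flashlight €24.33: all other goods → 5% → €1.22
Road atlas €14.35: printed books → 9.75% → €1.40
Tablet €997.69: consumer electronics → 3.25% → €32.42
Jump rope €10.79: athletic equipment → 9.5% → €1.03
Crossword puzzle book €6.54: printed books → 9.75% → €0.64
Total tax = €0.94 + €7.13 + €17.72 + €1.22 + €1.40 + €32.42 + €1.03 + €0.64 = €62.50

€62.50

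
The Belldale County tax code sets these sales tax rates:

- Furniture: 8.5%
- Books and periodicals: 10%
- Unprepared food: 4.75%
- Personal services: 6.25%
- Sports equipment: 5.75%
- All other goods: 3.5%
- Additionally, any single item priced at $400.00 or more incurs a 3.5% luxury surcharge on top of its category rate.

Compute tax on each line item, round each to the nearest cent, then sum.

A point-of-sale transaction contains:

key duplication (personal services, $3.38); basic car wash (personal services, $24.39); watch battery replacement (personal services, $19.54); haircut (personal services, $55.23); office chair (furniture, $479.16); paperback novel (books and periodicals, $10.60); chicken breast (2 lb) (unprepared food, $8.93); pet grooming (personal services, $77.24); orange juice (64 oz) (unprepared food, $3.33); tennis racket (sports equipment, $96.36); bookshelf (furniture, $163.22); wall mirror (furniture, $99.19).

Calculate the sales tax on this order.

$98.21

Key duplication $3.38: personal services → 6.25% → $0.21
Basic car wash $24.39: personal services → 6.25% → $1.52
Watch battery replacement $19.54: personal services → 6.25% → $1.22
Haircut $55.23: personal services → 6.25% → $3.45
Office chair $479.16: furniture → 8.5% + 3.5% surcharge = 12% → $57.50
Paperback novel $10.60: books and periodicals → 10% → $1.06
Chicken breast (2 lb) $8.93: unprepared food → 4.75% → $0.42
Pet grooming $77.24: personal services → 6.25% → $4.83
Orange juice (64 oz) $3.33: unprepared food → 4.75% → $0.16
Tennis racket $96.36: sports equipment → 5.75% → $5.54
Bookshelf $163.22: furniture → 8.5% → $13.87
Wall mirror $99.19: furniture → 8.5% → $8.43
Total tax = $0.21 + $1.52 + $1.22 + $3.45 + $57.50 + $1.06 + $0.42 + $4.83 + $0.16 + $5.54 + $13.87 + $8.43 = $98.21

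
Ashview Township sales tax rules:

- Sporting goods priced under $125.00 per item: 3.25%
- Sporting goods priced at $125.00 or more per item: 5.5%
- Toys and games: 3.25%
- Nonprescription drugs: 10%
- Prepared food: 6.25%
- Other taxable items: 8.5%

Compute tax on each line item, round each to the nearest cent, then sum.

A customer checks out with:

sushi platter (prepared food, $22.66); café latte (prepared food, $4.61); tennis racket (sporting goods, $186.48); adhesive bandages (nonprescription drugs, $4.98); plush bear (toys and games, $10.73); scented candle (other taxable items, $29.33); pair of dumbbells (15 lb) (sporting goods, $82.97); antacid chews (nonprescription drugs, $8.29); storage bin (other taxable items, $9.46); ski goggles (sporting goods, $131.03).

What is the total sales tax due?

$26.85

Sushi platter $22.66: prepared food → 6.25% → $1.42
Café latte $4.61: prepared food → 6.25% → $0.29
Tennis racket $186.48: sporting goods, $125.00 or more → 5.5% → $10.26
Adhesive bandages $4.98: nonprescription drugs → 10% → $0.50
Plush bear $10.73: toys and games → 3.25% → $0.35
Scented candle $29.33: other taxable items → 8.5% → $2.49
Pair of dumbbells (15 lb) $82.97: sporting goods, under $125.00 → 3.25% → $2.70
Antacid chews $8.29: nonprescription drugs → 10% → $0.83
Storage bin $9.46: other taxable items → 8.5% → $0.80
Ski goggles $131.03: sporting goods, $125.00 or more → 5.5% → $7.21
Total tax = $1.42 + $0.29 + $10.26 + $0.50 + $0.35 + $2.49 + $2.70 + $0.83 + $0.80 + $7.21 = $26.85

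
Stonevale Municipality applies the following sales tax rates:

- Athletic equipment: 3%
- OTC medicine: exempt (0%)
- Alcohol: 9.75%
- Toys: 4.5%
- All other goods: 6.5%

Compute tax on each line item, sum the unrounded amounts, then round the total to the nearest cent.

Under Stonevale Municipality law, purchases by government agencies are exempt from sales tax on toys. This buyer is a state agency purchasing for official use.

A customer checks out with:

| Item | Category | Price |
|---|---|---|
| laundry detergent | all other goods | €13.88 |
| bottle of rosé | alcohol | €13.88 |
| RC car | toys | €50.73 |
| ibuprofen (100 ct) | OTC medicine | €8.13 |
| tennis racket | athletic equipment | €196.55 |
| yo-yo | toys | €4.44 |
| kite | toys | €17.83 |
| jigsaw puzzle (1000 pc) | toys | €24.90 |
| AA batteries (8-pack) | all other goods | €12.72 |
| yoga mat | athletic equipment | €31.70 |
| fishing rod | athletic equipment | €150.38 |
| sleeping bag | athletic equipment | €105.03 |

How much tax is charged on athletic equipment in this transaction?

Tennis racket €196.55: athletic equipment → 3% → €5.8965
Yoga mat €31.70: athletic equipment → 3% → €0.951
Fishing rod €150.38: athletic equipment → 3% → €4.5114
Sleeping bag €105.03: athletic equipment → 3% → €3.1509
Tax on athletic equipment: unrounded sum = €14.5098 → €14.51

€14.51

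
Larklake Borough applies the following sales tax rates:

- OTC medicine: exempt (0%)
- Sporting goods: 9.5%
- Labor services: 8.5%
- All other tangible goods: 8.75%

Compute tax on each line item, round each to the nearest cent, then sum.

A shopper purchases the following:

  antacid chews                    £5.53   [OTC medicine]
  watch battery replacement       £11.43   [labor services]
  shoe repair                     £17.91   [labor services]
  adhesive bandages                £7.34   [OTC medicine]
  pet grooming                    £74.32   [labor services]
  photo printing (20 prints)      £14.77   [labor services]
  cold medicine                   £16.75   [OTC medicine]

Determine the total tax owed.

Antacid chews £5.53: OTC medicine → 0% → £0.00
Watch battery replacement £11.43: labor services → 8.5% → £0.97
Shoe repair £17.91: labor services → 8.5% → £1.52
Adhesive bandages £7.34: OTC medicine → 0% → £0.00
Pet grooming £74.32: labor services → 8.5% → £6.32
Photo printing (20 prints) £14.77: labor services → 8.5% → £1.26
Cold medicine £16.75: OTC medicine → 0% → £0.00
Total tax = £0.97 + £1.52 + £6.32 + £1.26 = £10.07

£10.07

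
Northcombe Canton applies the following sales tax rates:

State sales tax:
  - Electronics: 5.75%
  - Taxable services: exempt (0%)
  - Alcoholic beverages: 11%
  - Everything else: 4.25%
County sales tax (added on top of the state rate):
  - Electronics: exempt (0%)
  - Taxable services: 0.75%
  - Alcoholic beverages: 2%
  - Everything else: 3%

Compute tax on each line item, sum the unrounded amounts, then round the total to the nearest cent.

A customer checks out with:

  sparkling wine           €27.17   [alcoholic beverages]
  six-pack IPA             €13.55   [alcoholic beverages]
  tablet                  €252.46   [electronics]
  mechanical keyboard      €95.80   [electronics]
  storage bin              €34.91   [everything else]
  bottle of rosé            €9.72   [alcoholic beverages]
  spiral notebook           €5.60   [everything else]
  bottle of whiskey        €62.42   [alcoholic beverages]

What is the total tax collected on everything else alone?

Storage bin €34.91: everything else → 4.25% + 3% county = 7.25% → €2.530975
Spiral notebook €5.60: everything else → 4.25% + 3% county = 7.25% → €0.406
Tax on everything else: unrounded sum = €2.936975 → €2.94

€2.94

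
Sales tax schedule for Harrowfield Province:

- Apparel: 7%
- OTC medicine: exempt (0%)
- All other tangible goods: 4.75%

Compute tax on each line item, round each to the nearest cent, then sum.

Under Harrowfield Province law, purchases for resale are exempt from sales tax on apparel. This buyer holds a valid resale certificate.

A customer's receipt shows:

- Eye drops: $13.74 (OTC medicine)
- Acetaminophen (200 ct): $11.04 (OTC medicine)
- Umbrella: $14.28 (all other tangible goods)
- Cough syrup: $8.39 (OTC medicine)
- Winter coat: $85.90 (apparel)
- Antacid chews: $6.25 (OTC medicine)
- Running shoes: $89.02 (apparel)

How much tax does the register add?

$0.68

Eye drops $13.74: OTC medicine → 0% → $0.00
Acetaminophen (200 ct) $11.04: OTC medicine → 0% → $0.00
Umbrella $14.28: all other tangible goods → 4.75% → $0.68
Cough syrup $8.39: OTC medicine → 0% → $0.00
Winter coat $85.90: apparel, buyer-exempt → 0% → $0.00
Antacid chews $6.25: OTC medicine → 0% → $0.00
Running shoes $89.02: apparel, buyer-exempt → 0% → $0.00
Total tax = $0.68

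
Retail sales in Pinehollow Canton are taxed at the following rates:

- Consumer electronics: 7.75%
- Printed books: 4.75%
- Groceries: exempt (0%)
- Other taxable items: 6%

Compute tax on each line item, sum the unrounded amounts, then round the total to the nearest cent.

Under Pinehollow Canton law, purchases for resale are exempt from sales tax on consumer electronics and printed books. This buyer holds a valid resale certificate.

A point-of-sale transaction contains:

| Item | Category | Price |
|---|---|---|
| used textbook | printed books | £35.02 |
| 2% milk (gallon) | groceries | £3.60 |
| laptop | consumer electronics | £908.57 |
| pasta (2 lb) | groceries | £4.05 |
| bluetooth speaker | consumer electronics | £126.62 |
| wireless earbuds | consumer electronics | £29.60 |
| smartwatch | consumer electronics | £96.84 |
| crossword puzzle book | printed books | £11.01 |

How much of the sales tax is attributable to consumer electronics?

Laptop £908.57: consumer electronics, buyer-exempt → 0% → £0.00
Bluetooth speaker £126.62: consumer electronics, buyer-exempt → 0% → £0.00
Wireless earbuds £29.60: consumer electronics, buyer-exempt → 0% → £0.00
Smartwatch £96.84: consumer electronics, buyer-exempt → 0% → £0.00
Tax on consumer electronics: unrounded sum = £0.00 → £0.00

£0.00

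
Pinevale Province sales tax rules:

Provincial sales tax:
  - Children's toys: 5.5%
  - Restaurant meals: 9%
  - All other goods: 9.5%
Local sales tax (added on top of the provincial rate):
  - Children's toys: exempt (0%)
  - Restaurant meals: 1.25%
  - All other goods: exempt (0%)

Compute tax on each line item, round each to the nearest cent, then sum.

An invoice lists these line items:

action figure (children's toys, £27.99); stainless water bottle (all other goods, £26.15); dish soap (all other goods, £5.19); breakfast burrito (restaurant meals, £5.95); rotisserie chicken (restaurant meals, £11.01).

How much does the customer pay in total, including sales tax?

£82.54

Action figure £27.99: children's toys → 5.5% + 0% local = 5.5% → £1.54
Stainless water bottle £26.15: all other goods → 9.5% + 0% local = 9.5% → £2.48
Dish soap £5.19: all other goods → 9.5% + 0% local = 9.5% → £0.49
Breakfast burrito £5.95: restaurant meals → 9% + 1.25% local = 10.25% → £0.61
Rotisserie chicken £11.01: restaurant meals → 9% + 1.25% local = 10.25% → £1.13
Subtotal = £76.29; tax = £6.25; total due = £82.54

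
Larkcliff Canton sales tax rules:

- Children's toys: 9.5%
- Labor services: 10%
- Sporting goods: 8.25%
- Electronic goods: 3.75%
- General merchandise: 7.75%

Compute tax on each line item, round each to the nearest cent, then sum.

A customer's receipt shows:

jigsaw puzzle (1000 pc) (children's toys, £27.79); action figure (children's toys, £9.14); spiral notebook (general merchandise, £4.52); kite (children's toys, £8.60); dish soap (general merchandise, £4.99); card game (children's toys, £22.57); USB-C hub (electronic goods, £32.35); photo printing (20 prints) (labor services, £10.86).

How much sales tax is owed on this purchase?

£9.51

Jigsaw puzzle (1000 pc) £27.79: children's toys → 9.5% → £2.64
Action figure £9.14: children's toys → 9.5% → £0.87
Spiral notebook £4.52: general merchandise → 7.75% → £0.35
Kite £8.60: children's toys → 9.5% → £0.82
Dish soap £4.99: general merchandise → 7.75% → £0.39
Card game £22.57: children's toys → 9.5% → £2.14
USB-C hub £32.35: electronic goods → 3.75% → £1.21
Photo printing (20 prints) £10.86: labor services → 10% → £1.09
Total tax = £2.64 + £0.87 + £0.35 + £0.82 + £0.39 + £2.14 + £1.21 + £1.09 = £9.51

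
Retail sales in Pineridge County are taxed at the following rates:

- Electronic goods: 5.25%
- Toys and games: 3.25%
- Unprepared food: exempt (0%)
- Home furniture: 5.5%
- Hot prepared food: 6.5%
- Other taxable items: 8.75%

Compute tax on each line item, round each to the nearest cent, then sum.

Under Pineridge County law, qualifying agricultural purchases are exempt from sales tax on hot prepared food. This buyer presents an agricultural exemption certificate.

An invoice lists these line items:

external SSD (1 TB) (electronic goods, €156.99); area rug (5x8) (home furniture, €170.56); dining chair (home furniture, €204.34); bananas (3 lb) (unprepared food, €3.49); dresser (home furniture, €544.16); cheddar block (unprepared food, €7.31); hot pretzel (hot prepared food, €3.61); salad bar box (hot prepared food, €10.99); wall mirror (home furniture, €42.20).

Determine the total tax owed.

External SSD (1 TB) €156.99: electronic goods → 5.25% → €8.24
Area rug (5x8) €170.56: home furniture → 5.5% → €9.38
Dining chair €204.34: home furniture → 5.5% → €11.24
Bananas (3 lb) €3.49: unprepared food → 0% → €0.00
Dresser €544.16: home furniture → 5.5% → €29.93
Cheddar block €7.31: unprepared food → 0% → €0.00
Hot pretzel €3.61: hot prepared food, buyer-exempt → 0% → €0.00
Salad bar box €10.99: hot prepared food, buyer-exempt → 0% → €0.00
Wall mirror €42.20: home furniture → 5.5% → €2.32
Total tax = €8.24 + €9.38 + €11.24 + €29.93 + €2.32 = €61.11

€61.11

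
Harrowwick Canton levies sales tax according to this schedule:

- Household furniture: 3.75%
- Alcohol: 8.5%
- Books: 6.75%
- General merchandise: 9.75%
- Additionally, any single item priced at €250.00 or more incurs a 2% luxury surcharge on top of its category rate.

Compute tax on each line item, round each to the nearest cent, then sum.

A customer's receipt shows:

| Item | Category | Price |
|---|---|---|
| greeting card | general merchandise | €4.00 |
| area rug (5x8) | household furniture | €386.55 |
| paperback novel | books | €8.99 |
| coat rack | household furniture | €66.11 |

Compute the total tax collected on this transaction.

Greeting card €4.00: general merchandise → 9.75% → €0.39
Area rug (5x8) €386.55: household furniture → 3.75% + 2% surcharge = 5.75% → €22.23
Paperback novel €8.99: books → 6.75% → €0.61
Coat rack €66.11: household furniture → 3.75% → €2.48
Total tax = €0.39 + €22.23 + €0.61 + €2.48 = €25.71

€25.71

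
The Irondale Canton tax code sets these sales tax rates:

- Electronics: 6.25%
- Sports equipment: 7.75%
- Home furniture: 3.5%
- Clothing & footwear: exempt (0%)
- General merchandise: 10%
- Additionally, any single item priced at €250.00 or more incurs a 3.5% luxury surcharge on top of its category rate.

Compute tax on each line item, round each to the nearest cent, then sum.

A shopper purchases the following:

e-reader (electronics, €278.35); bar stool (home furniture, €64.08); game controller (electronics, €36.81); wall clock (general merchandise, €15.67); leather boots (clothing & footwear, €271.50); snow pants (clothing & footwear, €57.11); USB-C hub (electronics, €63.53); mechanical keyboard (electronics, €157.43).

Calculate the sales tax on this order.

E-reader €278.35: electronics → 6.25% + 3.5% surcharge = 9.75% → €27.14
Bar stool €64.08: home furniture → 3.5% → €2.24
Game controller €36.81: electronics → 6.25% → €2.30
Wall clock €15.67: general merchandise → 10% → €1.57
Leather boots €271.50: clothing & footwear → 0% + 3.5% surcharge = 3.5% → €9.50
Snow pants €57.11: clothing & footwear → 0% → €0.00
USB-C hub €63.53: electronics → 6.25% → €3.97
Mechanical keyboard €157.43: electronics → 6.25% → €9.84
Total tax = €27.14 + €2.24 + €2.30 + €1.57 + €9.50 + €3.97 + €9.84 = €56.56

€56.56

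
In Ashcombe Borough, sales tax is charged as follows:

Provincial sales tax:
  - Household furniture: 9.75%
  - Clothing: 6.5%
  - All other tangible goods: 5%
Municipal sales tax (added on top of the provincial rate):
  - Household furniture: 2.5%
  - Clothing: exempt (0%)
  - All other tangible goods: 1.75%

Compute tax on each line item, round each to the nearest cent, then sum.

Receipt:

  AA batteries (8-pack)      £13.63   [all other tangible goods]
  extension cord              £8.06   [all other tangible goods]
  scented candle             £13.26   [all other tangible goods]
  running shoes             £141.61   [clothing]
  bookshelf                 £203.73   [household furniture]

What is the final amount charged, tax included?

£416.81

AA batteries (8-pack) £13.63: all other tangible goods → 5% + 1.75% municipal = 6.75% → £0.92
Extension cord £8.06: all other tangible goods → 5% + 1.75% municipal = 6.75% → £0.54
Scented candle £13.26: all other tangible goods → 5% + 1.75% municipal = 6.75% → £0.90
Running shoes £141.61: clothing → 6.5% + 0% municipal = 6.5% → £9.20
Bookshelf £203.73: household furniture → 9.75% + 2.5% municipal = 12.25% → £24.96
Subtotal = £380.29; tax = £36.52; total due = £416.81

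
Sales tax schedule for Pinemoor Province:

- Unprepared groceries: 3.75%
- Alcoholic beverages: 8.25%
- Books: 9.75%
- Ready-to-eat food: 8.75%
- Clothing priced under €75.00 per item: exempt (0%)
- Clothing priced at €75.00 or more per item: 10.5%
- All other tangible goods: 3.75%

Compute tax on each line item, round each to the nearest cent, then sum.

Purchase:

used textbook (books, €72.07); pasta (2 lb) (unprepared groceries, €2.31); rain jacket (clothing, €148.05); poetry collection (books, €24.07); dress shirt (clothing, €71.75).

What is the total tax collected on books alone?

€9.38

Used textbook €72.07: books → 9.75% → €7.03
Poetry collection €24.07: books → 9.75% → €2.35
Tax on books = €7.03 + €2.35 = €9.38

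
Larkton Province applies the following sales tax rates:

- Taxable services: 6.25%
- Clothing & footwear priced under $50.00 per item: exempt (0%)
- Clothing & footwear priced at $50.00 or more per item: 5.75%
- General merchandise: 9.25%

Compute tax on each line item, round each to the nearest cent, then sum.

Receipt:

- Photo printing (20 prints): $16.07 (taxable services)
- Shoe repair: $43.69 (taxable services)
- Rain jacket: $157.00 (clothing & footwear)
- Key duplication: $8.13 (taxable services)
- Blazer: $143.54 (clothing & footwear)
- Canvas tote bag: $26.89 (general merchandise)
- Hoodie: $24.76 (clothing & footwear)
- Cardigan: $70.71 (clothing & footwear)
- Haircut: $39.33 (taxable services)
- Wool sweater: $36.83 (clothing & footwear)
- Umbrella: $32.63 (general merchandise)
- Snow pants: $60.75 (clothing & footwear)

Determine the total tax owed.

Photo printing (20 prints) $16.07: taxable services → 6.25% → $1.00
Shoe repair $43.69: taxable services → 6.25% → $2.73
Rain jacket $157.00: clothing & footwear, $50.00 or more → 5.75% → $9.03
Key duplication $8.13: taxable services → 6.25% → $0.51
Blazer $143.54: clothing & footwear, $50.00 or more → 5.75% → $8.25
Canvas tote bag $26.89: general merchandise → 9.25% → $2.49
Hoodie $24.76: clothing & footwear, under $50.00 → 0% → $0.00
Cardigan $70.71: clothing & footwear, $50.00 or more → 5.75% → $4.07
Haircut $39.33: taxable services → 6.25% → $2.46
Wool sweater $36.83: clothing & footwear, under $50.00 → 0% → $0.00
Umbrella $32.63: general merchandise → 9.25% → $3.02
Snow pants $60.75: clothing & footwear, $50.00 or more → 5.75% → $3.49
Total tax = $1.00 + $2.73 + $9.03 + $0.51 + $8.25 + $2.49 + $4.07 + $2.46 + $3.02 + $3.49 = $37.05

$37.05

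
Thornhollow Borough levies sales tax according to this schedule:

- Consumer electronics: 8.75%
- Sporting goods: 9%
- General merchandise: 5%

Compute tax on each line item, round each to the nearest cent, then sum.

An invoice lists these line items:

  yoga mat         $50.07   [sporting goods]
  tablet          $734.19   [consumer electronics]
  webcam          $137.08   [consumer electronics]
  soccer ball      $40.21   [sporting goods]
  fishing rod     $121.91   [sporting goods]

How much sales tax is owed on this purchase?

Yoga mat $50.07: sporting goods → 9% → $4.51
Tablet $734.19: consumer electronics → 8.75% → $64.24
Webcam $137.08: consumer electronics → 8.75% → $11.99
Soccer ball $40.21: sporting goods → 9% → $3.62
Fishing rod $121.91: sporting goods → 9% → $10.97
Total tax = $4.51 + $64.24 + $11.99 + $3.62 + $10.97 = $95.33

$95.33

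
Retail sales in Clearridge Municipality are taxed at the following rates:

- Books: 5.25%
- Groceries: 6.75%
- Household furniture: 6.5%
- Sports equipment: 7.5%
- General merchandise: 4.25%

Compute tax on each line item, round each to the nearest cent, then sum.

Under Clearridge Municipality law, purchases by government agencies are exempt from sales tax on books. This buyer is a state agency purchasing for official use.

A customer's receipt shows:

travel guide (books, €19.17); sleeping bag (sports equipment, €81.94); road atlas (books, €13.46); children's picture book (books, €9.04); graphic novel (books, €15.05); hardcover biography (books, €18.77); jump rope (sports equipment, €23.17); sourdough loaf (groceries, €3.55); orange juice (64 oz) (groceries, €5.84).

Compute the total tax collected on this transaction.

Travel guide €19.17: books, buyer-exempt → 0% → €0.00
Sleeping bag €81.94: sports equipment → 7.5% → €6.15
Road atlas €13.46: books, buyer-exempt → 0% → €0.00
Children's picture book €9.04: books, buyer-exempt → 0% → €0.00
Graphic novel €15.05: books, buyer-exempt → 0% → €0.00
Hardcover biography €18.77: books, buyer-exempt → 0% → €0.00
Jump rope €23.17: sports equipment → 7.5% → €1.74
Sourdough loaf €3.55: groceries → 6.75% → €0.24
Orange juice (64 oz) €5.84: groceries → 6.75% → €0.39
Total tax = €6.15 + €1.74 + €0.24 + €0.39 = €8.52

€8.52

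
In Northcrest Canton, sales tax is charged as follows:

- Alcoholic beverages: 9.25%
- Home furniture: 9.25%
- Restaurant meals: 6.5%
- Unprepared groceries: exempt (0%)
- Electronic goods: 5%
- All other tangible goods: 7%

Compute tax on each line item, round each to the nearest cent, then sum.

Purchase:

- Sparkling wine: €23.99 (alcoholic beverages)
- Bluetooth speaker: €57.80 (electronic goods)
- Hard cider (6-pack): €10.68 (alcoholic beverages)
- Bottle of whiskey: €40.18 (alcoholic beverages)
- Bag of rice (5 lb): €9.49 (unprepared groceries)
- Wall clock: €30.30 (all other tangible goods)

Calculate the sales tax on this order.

€11.94

Sparkling wine €23.99: alcoholic beverages → 9.25% → €2.22
Bluetooth speaker €57.80: electronic goods → 5% → €2.89
Hard cider (6-pack) €10.68: alcoholic beverages → 9.25% → €0.99
Bottle of whiskey €40.18: alcoholic beverages → 9.25% → €3.72
Bag of rice (5 lb) €9.49: unprepared groceries → 0% → €0.00
Wall clock €30.30: all other tangible goods → 7% → €2.12
Total tax = €2.22 + €2.89 + €0.99 + €3.72 + €2.12 = €11.94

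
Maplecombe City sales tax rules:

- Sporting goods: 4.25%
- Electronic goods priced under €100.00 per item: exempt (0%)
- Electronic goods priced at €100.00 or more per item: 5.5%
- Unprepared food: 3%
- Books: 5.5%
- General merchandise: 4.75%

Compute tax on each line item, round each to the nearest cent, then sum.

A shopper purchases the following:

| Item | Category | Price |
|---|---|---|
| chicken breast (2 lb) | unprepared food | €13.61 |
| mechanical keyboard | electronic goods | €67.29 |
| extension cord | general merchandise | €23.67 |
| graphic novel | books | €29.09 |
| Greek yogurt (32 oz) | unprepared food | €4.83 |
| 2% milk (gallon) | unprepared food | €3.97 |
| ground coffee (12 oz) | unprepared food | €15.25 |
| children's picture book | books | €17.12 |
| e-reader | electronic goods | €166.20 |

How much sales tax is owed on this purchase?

€13.93

Chicken breast (2 lb) €13.61: unprepared food → 3% → €0.41
Mechanical keyboard €67.29: electronic goods, under €100.00 → 0% → €0.00
Extension cord €23.67: general merchandise → 4.75% → €1.12
Graphic novel €29.09: books → 5.5% → €1.60
Greek yogurt (32 oz) €4.83: unprepared food → 3% → €0.14
2% milk (gallon) €3.97: unprepared food → 3% → €0.12
Ground coffee (12 oz) €15.25: unprepared food → 3% → €0.46
Children's picture book €17.12: books → 5.5% → €0.94
E-reader €166.20: electronic goods, €100.00 or more → 5.5% → €9.14
Total tax = €0.41 + €1.12 + €1.60 + €0.14 + €0.12 + €0.46 + €0.94 + €9.14 = €13.93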